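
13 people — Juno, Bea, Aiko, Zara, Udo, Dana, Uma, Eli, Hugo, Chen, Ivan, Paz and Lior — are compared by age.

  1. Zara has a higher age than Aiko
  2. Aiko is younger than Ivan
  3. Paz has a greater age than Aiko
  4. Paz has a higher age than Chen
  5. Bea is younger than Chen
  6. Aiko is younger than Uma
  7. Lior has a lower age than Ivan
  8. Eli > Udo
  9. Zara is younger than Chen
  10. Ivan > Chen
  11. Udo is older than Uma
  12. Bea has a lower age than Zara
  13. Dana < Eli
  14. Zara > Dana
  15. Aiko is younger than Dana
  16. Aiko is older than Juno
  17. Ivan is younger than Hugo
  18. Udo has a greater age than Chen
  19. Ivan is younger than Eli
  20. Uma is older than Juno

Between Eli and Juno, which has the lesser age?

Link the given pairs in sequence: Juno < Aiko; Aiko < Dana; Dana < Zara; Zara < Chen; Chen < Ivan; Ivan < Eli.
Together: Juno < Aiko < Dana < Zara < Chen < Ivan < Eli.
So Juno < Eli; Juno is the younger of the two.

Juno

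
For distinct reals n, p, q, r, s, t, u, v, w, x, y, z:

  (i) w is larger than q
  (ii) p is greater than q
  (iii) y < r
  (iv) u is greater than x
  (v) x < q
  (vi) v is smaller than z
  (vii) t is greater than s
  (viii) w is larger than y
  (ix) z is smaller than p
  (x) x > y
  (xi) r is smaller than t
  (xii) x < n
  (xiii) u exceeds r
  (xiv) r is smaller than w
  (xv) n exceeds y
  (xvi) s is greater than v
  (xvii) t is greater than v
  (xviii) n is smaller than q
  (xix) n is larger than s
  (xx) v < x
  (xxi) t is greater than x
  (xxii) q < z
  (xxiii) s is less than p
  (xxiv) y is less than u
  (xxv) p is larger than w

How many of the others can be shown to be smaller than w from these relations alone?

From w the given relations immediately reach y, r, q.
From those, x, n — 5 in total.
From those, v, s — 7 in total.
Nothing else is reachable below w; 7 in all.

7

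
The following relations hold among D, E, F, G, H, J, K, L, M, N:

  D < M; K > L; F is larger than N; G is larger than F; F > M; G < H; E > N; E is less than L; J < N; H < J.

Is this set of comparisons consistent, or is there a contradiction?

inconsistent

We have N < F stated directly, yet also F < G < H < J < N by chaining the others — so F < N. Contradiction.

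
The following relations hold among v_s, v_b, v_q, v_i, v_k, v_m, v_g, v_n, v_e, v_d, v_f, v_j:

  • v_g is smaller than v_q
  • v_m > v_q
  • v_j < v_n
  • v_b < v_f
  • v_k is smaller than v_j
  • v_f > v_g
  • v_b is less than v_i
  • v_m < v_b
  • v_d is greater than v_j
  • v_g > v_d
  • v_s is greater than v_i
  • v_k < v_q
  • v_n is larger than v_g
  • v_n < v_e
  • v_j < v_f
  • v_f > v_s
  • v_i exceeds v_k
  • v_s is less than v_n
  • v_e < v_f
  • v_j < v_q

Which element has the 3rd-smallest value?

v_d

Chaining the given pairs: v_k < v_j < v_d < v_g < v_q < v_m < v_b < v_i < v_s < v_n < v_e < v_f.
The 3rd smallest is v_d.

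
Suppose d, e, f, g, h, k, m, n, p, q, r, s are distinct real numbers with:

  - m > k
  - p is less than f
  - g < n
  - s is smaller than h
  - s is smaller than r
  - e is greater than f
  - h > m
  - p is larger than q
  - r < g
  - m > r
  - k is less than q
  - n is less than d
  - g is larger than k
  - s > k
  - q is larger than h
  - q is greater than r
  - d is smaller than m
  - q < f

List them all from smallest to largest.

The consecutive links are each given: k < s; s < r; r < g; g < n; n < d; d < m; m < h; h < q; q < p; p < f; f < e.

k < s < r < g < n < d < m < h < q < p < f < e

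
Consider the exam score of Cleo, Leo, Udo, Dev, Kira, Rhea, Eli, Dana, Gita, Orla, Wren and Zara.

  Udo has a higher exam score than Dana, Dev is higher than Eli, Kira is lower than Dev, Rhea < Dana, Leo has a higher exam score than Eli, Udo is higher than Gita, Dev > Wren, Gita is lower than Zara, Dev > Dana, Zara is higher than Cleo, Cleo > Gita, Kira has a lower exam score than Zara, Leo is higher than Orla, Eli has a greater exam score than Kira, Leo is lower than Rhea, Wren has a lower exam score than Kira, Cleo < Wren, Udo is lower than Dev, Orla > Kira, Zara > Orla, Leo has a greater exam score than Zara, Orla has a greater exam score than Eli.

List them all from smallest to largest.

Gita < Cleo < Wren < Kira < Eli < Orla < Zara < Leo < Rhea < Dana < Udo < Dev

Nothing is placed below Gita, so it is least; from there Gita < Cleo; Cleo < Wren; Wren < Kira; Kira < Eli; Eli < Orla; Orla < Zara; Zara < Leo; Leo < Rhea; Rhea < Dana; Dana < Udo; Udo < Dev, each given directly.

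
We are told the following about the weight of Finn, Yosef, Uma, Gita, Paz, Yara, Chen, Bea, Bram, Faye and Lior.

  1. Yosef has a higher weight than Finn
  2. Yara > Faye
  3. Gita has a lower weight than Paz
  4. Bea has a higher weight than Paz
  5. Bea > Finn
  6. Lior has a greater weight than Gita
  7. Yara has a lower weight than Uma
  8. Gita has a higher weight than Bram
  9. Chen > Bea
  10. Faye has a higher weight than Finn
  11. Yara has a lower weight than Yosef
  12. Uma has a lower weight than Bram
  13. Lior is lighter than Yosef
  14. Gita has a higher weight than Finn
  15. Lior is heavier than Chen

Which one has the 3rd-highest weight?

The consecutive relations fix a unique order: Finn < Faye < Yara < Uma < Bram < Gita < Paz < Bea < Chen < Lior < Yosef.
Counting 3 from the largest end gives Chen.

Chen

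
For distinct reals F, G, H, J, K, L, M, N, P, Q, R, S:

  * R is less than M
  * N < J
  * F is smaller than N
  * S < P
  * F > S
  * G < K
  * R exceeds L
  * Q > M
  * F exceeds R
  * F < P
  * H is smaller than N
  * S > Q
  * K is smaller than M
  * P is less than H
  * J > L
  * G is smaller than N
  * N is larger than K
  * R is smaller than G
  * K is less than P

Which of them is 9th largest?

Piecing the relations together gives one ordering: L < R < G < K < M < Q < S < F < P < H < N < J.
Counting 9 from the largest end gives K.

K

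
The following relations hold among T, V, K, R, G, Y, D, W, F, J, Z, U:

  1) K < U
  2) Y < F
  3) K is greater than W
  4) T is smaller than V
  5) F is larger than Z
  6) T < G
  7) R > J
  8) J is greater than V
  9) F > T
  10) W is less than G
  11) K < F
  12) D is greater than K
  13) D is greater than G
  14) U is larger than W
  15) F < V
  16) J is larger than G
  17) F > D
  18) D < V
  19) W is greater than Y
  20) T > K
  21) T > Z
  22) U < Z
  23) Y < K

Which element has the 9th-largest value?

Chaining the given pairs: Y < W < K < U < Z < T < G < D < F < V < J < R.
The 9th largest is U.

U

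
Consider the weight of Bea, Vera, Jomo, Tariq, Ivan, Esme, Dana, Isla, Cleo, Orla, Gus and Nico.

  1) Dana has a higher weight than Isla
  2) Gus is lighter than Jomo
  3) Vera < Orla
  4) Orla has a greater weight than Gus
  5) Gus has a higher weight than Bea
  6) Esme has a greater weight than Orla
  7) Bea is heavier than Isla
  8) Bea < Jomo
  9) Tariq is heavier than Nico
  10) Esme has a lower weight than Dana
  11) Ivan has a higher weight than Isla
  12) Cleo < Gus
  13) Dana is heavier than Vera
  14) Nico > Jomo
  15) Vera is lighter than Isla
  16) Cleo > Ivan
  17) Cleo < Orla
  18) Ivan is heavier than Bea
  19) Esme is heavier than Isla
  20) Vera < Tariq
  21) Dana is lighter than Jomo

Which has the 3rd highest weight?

Jomo

The consecutive relations fix a unique order: Vera < Isla < Bea < Ivan < Cleo < Gus < Orla < Esme < Dana < Jomo < Nico < Tariq.
Counting 3 from the largest end gives Jomo.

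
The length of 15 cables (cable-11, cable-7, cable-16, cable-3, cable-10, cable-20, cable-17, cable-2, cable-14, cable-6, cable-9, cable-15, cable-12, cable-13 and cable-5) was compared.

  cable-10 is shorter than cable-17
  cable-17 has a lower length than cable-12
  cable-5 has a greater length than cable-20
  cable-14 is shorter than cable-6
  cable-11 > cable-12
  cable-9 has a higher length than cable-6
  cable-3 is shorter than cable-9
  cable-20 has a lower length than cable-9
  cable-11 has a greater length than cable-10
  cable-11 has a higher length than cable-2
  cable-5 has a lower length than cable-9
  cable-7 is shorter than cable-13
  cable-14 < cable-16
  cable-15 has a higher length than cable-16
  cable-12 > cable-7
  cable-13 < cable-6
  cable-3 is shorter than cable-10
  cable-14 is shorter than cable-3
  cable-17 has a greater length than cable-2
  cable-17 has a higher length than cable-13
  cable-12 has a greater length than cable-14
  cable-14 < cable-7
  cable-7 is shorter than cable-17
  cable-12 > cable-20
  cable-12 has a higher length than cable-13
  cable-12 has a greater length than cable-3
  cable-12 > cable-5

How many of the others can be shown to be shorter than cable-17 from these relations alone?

Directly below cable-17: cable-7, cable-2, cable-13, cable-10.
One step further: cable-14, cable-3 (6 so far).
No other element is forced below cable-17 by the given relations, so the count is 6.

6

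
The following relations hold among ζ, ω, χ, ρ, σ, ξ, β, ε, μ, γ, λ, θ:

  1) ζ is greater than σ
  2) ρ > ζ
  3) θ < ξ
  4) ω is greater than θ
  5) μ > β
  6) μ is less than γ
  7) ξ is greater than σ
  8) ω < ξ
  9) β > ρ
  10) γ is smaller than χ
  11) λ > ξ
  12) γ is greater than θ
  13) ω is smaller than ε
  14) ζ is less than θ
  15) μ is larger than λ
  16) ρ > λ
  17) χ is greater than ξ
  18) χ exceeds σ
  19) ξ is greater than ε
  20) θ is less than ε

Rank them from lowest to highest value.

σ < ζ < θ < ω < ε < ξ < λ < ρ < β < μ < γ < χ

Nothing is placed below σ, so it is least; from there σ < ζ; ζ < θ; θ < ω; ω < ε; ε < ξ; ξ < λ; λ < ρ; ρ < β; β < μ; μ < γ; γ < χ, each given directly.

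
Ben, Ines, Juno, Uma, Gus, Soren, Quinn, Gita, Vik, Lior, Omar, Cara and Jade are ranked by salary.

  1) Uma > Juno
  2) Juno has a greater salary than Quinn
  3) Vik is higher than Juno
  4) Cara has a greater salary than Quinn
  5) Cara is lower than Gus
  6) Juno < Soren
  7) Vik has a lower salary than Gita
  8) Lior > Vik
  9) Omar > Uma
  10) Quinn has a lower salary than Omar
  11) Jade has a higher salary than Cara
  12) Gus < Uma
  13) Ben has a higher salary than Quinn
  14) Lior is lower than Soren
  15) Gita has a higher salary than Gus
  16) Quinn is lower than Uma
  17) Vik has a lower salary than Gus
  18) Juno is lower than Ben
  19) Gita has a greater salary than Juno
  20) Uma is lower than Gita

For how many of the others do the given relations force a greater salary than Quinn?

11

The elements the relations force above Quinn are Cara, Juno, Jade, Vik, Gus, Uma, Lior, Gita, Ben, Omar, Soren — no chain reaches any other.
That is 11.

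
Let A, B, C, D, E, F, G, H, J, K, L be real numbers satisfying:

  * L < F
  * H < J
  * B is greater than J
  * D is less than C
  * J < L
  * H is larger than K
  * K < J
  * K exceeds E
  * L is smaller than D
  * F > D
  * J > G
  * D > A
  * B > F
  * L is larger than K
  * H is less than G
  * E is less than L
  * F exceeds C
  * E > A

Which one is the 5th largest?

Chaining the given pairs: A < E < K < H < G < J < L < D < C < F < B.
The 5th largest is L.

L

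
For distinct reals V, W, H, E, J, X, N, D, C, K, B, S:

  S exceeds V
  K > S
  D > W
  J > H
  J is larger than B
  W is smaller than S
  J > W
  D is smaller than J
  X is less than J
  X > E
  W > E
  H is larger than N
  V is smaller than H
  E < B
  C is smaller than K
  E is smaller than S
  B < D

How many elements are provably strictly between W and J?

Chaining upward from W reaches: D, S, K.
Chaining downward from J reaches: E, B, N, D, X, V, H.
Strictly between W and J are those in both lists: D — 1 element.

1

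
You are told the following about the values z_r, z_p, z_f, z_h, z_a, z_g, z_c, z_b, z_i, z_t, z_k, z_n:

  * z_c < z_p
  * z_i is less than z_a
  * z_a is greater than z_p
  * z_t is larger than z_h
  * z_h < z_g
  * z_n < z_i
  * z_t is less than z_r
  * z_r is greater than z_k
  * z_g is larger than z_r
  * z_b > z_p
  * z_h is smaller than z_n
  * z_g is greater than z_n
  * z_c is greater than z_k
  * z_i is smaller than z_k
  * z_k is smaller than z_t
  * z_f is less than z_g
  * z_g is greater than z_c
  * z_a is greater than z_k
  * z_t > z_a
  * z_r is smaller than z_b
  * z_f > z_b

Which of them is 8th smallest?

Chaining the given pairs: z_h < z_n < z_i < z_k < z_c < z_p < z_a < z_t < z_r < z_b < z_f < z_g.
The 8th smallest is z_t.

z_t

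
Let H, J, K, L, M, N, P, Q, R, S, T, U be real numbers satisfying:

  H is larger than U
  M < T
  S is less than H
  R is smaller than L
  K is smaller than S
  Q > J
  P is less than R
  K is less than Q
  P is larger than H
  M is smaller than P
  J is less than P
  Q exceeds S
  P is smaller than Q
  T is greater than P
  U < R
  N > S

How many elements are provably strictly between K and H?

1

Chaining upward from K reaches: S, P, R, L, N, Q, T.
Chaining downward from H reaches: U, S.
Strictly between K and H are those in both lists: S — 1 element.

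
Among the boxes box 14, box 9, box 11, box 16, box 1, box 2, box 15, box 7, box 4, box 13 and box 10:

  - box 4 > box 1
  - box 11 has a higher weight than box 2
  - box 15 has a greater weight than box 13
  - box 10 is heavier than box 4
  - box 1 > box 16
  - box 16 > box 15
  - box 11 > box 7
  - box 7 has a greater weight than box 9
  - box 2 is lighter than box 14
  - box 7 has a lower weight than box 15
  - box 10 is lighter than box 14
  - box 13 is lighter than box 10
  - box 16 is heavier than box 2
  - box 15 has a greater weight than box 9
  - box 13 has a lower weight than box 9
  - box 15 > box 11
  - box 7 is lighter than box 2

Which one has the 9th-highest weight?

box 7

Chaining the given pairs: box 13 < box 9 < box 7 < box 2 < box 11 < box 15 < box 16 < box 1 < box 4 < box 10 < box 14.
The 9th largest is box 7.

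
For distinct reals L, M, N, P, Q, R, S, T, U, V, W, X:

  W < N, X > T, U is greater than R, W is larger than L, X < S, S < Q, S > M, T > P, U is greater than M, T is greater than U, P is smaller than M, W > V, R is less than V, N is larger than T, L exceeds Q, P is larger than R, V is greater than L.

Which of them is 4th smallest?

U

The consecutive relations fix a unique order: R < P < M < U < T < X < S < Q < L < V < W < N.
The 4th smallest is U.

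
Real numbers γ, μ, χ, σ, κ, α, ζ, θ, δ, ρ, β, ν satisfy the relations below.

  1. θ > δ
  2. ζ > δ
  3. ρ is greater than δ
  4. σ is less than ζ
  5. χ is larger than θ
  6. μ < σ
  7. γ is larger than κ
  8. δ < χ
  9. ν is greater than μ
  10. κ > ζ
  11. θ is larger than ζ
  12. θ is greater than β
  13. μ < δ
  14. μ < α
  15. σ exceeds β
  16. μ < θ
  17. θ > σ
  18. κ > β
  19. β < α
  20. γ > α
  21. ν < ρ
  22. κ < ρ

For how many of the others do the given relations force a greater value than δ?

From δ the given relations immediately reach ζ, θ, χ, ρ.
From those, κ — 5 in total.
From those, γ — 6 in total.
No other element is forced above δ by the given relations, so the count is 6.

6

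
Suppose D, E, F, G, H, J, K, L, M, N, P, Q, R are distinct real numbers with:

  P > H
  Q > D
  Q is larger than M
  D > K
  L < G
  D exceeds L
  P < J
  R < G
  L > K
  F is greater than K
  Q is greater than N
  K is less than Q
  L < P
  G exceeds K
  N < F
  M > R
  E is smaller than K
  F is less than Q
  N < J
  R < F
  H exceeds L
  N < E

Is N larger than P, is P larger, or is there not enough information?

P

N < E < K < L < P, by transitivity through E, K, L.
So P is larger.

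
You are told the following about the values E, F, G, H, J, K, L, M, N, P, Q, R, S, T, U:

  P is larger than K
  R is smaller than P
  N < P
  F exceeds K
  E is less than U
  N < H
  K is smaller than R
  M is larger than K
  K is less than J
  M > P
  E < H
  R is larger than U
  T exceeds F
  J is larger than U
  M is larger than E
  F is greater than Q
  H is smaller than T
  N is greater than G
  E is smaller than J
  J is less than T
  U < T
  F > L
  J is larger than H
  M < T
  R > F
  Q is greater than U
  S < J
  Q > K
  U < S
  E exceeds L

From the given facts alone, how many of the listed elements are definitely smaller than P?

9

From P the given relations immediately reach K, N, R.
From those, G, U, F — 6 in total.
From those, L, E, Q — 9 in total.
No other element is forced below P by the given relations, so the count is 9.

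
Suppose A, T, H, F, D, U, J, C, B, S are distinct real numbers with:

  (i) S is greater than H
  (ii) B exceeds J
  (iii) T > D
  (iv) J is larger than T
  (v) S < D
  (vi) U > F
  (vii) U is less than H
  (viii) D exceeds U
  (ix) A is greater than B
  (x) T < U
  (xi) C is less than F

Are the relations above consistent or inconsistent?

inconsistent

Chaining the given relations yields U < H < S < D < T, so U < T. But one relation states T < U. These cannot both hold.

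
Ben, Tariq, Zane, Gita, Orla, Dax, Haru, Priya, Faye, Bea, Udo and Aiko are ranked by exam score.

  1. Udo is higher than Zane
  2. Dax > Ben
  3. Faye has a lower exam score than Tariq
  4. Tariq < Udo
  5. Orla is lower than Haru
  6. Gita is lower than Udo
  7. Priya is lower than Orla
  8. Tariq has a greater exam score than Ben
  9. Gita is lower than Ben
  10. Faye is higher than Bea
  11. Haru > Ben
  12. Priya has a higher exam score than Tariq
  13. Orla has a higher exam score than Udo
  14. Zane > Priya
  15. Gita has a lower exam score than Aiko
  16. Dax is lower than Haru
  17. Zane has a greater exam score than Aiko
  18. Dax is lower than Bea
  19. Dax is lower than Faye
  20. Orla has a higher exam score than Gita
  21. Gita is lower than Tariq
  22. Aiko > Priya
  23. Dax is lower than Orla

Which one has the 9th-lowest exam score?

Chaining the given pairs: Gita < Ben < Dax < Bea < Faye < Tariq < Priya < Aiko < Zane < Udo < Orla < Haru.
Counting 9 from the smallest end gives Zane.

Zane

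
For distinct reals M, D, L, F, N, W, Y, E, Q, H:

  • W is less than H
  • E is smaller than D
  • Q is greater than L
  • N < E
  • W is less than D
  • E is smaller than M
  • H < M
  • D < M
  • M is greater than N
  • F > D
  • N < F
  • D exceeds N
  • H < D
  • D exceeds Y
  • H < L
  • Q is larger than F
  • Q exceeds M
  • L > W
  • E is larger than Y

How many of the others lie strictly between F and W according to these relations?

2

Chaining upward from W reaches: H, L, D, M, Q.
Chaining downward from F reaches: Y, N, E, H, D.
Strictly between W and F are those in both lists: H, D — 2 elements.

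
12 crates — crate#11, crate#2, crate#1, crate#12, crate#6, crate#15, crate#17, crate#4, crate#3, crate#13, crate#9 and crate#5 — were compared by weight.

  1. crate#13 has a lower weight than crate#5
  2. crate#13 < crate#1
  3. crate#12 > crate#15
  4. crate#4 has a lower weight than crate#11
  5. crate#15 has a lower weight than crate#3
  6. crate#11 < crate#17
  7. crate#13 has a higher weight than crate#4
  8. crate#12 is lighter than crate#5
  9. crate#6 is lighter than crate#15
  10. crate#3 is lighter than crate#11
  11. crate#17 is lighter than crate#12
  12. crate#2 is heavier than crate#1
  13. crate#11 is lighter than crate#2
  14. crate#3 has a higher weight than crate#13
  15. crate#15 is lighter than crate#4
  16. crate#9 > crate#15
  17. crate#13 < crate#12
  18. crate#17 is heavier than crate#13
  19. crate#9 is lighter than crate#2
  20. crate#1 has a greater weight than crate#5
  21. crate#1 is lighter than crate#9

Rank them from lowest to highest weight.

The consecutive links are each given: crate#6 < crate#15; crate#15 < crate#4; crate#4 < crate#13; crate#13 < crate#3; crate#3 < crate#11; crate#11 < crate#17; crate#17 < crate#12; crate#12 < crate#5; crate#5 < crate#1; crate#1 < crate#9; crate#9 < crate#2.

crate#6 < crate#15 < crate#4 < crate#13 < crate#3 < crate#11 < crate#17 < crate#12 < crate#5 < crate#1 < crate#9 < crate#2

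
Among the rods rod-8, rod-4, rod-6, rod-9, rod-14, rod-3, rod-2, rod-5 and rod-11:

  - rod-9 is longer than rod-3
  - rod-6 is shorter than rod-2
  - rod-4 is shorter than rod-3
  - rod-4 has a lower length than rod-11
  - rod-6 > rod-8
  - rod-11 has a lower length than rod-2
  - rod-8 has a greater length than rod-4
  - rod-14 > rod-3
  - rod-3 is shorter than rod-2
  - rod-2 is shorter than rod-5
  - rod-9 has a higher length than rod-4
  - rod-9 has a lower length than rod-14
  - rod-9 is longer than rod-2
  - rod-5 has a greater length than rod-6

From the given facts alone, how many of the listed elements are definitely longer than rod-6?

4

Directly above rod-6: rod-2, rod-5.
One step further: rod-9 (3 so far).
One step further: rod-14 (4 so far).
No other element is forced above rod-6 by the given relations, so the count is 4.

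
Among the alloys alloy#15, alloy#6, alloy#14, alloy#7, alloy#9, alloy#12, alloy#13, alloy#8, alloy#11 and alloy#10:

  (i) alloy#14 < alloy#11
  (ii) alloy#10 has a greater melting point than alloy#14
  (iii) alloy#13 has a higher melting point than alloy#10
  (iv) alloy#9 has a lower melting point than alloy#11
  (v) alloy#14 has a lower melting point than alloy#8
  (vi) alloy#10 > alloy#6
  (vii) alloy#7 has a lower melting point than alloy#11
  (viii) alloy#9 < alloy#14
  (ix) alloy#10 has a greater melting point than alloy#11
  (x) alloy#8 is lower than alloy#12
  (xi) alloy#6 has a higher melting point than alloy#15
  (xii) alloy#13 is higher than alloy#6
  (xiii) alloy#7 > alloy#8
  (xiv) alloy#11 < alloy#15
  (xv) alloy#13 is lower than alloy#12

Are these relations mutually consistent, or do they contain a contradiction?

Every relation is compatible with alloy#9 < alloy#14 < alloy#8 < alloy#7 < alloy#11 < alloy#15 < alloy#6 < alloy#10 < alloy#13 < alloy#12; the set is consistent.

consistent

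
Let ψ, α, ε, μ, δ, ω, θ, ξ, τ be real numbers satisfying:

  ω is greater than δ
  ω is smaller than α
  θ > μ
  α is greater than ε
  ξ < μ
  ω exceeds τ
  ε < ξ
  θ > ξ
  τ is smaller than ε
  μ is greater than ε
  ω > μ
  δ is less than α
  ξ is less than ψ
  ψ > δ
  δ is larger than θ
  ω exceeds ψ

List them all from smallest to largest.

The consecutive links are each given: τ < ε; ε < ξ; ξ < μ; μ < θ; θ < δ; δ < ψ; ψ < ω; ω < α.

τ < ε < ξ < μ < θ < δ < ψ < ω < α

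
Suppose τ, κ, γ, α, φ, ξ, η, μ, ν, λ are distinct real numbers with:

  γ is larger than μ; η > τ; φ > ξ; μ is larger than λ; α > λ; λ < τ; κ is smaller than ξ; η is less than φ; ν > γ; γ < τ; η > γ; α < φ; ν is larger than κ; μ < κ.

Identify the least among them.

μ is not least since λ < μ; κ is not least since μ < κ; γ is not least since μ < γ; ν is not least since κ < ν; τ is not least since λ < τ; α is not least since λ < α; η is not least since γ < η; ξ is not least since κ < ξ; φ is not least since α < φ.
Only λ has nothing below it, so λ is the least.

λ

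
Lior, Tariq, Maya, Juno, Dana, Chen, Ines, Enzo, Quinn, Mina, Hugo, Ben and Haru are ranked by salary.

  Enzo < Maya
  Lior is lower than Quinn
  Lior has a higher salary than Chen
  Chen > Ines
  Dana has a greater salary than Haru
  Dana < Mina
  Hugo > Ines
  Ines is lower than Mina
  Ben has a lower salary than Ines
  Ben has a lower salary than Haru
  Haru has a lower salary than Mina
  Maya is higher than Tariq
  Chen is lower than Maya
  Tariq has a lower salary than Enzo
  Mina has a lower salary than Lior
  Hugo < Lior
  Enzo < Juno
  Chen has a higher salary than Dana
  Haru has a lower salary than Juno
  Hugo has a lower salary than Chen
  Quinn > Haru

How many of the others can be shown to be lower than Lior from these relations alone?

7

The elements the relations force below Lior are Ben, Haru, Dana, Ines, Mina, Hugo, Chen — no chain reaches any other.
That is 7.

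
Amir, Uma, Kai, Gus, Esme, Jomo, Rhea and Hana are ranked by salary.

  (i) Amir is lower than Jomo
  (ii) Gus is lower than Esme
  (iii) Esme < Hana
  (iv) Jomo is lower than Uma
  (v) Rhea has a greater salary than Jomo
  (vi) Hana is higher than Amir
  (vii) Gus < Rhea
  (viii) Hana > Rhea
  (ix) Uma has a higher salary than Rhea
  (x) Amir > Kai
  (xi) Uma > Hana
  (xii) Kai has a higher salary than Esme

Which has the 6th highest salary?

Kai

Piecing the relations together gives one ordering: Gus < Esme < Kai < Amir < Jomo < Rhea < Hana < Uma.
Counting 6 from the largest end gives Kai.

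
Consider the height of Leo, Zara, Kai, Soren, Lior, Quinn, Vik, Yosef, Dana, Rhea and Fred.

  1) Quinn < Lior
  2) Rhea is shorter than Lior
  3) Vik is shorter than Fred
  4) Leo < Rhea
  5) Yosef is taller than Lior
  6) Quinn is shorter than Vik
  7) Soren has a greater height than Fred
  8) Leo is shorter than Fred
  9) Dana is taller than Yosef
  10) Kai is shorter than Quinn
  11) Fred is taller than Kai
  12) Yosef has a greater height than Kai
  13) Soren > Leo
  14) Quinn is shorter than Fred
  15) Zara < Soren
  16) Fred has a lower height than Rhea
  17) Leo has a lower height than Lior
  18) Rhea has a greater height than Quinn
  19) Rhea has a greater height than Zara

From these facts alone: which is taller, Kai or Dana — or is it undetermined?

The relevant relations are Kai < Quinn; Quinn < Vik; Vik < Fred; Fred < Rhea; Rhea < Lior; Lior < Yosef; Yosef < Dana.
Chaining these gives Kai < Quinn < Vik < Fred < Rhea < Lior < Yosef < Dana.
So Dana is taller.

Dana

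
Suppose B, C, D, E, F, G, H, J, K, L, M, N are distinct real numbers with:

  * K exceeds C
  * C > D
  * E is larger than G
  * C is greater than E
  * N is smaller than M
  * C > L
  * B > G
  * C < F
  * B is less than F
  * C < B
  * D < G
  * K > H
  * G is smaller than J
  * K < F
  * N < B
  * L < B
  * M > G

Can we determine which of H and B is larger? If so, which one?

Following every chain through H: above H we get K, F.
B is not reached, and no chain runs the other way from B to H.
So the given relations leave the order of H and B undetermined.

undetermined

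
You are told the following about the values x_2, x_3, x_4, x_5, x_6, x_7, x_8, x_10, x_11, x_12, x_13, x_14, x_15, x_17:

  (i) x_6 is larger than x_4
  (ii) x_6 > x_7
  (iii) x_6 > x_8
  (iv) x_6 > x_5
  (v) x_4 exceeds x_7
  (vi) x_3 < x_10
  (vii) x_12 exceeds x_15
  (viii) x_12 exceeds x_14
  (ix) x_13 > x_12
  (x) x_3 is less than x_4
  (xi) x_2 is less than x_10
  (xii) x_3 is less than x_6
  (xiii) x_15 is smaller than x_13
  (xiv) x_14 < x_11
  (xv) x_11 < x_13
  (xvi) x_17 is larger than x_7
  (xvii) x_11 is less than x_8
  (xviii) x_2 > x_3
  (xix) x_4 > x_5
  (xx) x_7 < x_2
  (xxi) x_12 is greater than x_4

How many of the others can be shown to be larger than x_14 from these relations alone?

5

From x_14 the given relations immediately reach x_11, x_12.
From those, x_8, x_13 — 4 in total.
From those, x_6 — 5 in total.
Nothing else is reachable above x_14; 5 in all.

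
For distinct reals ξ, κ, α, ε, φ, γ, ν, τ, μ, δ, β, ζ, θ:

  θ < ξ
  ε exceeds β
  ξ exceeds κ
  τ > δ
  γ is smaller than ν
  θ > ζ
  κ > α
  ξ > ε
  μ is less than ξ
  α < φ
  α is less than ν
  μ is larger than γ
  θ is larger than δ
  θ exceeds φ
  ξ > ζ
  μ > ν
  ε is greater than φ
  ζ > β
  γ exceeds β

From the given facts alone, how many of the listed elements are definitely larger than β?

7

Directly above β: γ, ε, ζ.
One step further: ν, μ, θ, ξ (7 so far).
No other element is forced above β by the given relations, so the count is 7.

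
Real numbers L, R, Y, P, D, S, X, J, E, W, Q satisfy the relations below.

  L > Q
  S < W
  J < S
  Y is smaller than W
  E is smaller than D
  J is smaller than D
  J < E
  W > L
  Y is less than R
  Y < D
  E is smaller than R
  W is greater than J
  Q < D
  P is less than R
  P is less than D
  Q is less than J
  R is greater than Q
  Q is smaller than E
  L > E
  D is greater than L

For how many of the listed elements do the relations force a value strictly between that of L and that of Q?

2

Chaining upward from Q reaches: J, E, S, W, R, D.
Chaining downward from L reaches: J, E.
Strictly between Q and L are those in both lists: J, E — 2 elements.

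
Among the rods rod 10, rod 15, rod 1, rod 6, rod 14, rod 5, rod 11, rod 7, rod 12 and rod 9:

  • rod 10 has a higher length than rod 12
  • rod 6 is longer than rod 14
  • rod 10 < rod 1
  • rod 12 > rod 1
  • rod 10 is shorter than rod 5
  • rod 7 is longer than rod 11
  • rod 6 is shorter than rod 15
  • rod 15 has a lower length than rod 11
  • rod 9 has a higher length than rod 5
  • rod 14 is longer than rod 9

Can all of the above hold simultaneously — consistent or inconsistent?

inconsistent

Chaining the given relations yields rod 1 < rod 12 < rod 10, so rod 1 < rod 10. But one relation states rod 10 < rod 1. These cannot both hold.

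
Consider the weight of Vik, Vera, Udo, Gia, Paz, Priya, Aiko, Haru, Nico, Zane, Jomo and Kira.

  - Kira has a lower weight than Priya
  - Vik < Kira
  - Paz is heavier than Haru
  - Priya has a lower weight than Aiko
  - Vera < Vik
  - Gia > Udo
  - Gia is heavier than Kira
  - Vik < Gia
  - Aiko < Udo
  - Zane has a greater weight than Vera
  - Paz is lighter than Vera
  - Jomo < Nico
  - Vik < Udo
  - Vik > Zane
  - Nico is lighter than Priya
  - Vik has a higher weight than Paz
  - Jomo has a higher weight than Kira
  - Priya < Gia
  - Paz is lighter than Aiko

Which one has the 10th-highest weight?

The consecutive relations fix a unique order: Haru < Paz < Vera < Zane < Vik < Kira < Jomo < Nico < Priya < Aiko < Udo < Gia.
Counting 10 from the largest end gives Vera.

Vera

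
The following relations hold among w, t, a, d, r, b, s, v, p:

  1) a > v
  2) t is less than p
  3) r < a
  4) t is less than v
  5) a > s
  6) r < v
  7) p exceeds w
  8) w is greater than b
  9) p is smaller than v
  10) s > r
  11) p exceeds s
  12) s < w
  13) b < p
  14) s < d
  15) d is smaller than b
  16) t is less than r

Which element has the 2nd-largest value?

Chaining the given pairs: t < r < s < d < b < w < p < v < a.
The 2nd largest is v.

v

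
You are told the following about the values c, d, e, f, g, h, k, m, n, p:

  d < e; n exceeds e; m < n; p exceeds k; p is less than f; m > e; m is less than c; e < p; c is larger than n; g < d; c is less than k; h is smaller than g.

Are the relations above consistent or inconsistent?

The single ordering h < g < d < e < m < n < c < k < p < f satisfies every listed relation, so no contradiction arises.

consistent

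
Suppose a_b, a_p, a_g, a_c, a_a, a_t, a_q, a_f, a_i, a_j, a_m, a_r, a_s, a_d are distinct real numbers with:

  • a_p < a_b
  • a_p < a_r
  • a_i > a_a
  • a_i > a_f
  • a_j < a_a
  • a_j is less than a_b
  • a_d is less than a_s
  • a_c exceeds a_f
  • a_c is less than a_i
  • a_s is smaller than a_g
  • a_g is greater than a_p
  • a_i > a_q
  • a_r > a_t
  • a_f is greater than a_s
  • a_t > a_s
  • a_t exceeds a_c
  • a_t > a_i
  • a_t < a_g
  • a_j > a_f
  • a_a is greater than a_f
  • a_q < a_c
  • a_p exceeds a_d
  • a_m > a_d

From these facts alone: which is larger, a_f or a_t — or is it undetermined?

a_t

a_f < a_j and a_j < a_a give a_f < a_a.
Then a_a < a_i extends the chain to a_i.
With a_i < a_t: a_f < a_j < a_a < a_i < a_t.
So a_t is larger.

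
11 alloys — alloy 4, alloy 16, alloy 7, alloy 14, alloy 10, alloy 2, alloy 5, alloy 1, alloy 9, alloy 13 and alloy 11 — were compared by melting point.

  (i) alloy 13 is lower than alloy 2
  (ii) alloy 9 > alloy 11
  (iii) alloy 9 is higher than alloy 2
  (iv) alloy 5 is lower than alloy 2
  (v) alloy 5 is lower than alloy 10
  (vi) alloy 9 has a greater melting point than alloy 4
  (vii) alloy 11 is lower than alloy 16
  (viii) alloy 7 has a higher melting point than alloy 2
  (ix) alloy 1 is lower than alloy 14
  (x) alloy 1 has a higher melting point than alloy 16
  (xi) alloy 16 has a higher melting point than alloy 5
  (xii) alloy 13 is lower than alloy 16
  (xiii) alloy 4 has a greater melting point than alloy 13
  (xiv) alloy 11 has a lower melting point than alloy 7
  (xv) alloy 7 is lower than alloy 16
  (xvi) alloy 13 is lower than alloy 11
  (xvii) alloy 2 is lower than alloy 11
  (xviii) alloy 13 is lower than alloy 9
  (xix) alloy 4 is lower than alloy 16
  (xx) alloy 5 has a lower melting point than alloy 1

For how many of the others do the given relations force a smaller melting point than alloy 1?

7

Directly below alloy 1: alloy 5, alloy 16.
One step further: alloy 13, alloy 11, alloy 7, alloy 4 (6 so far).
One step further: alloy 2 (7 so far).
Nothing else is reachable below alloy 1; 7 in all.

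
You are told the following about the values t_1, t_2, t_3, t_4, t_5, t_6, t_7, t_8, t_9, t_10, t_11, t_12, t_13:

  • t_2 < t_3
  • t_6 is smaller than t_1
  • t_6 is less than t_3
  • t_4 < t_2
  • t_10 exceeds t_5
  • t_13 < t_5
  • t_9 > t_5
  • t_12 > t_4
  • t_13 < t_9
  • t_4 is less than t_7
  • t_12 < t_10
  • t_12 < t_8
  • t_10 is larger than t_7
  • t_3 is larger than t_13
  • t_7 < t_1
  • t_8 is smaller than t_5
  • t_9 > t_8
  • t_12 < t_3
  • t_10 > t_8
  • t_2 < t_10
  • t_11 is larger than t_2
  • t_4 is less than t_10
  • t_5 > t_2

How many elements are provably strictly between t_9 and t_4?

Chaining upward from t_4 reaches: t_2, t_7, t_12, t_8, t_5, t_11, t_1, t_3, t_10.
Chaining downward from t_9 reaches: t_13, t_2, t_12, t_8, t_5.
Strictly between t_4 and t_9 are those in both lists: t_2, t_12, t_8, t_5 — 4 elements.

4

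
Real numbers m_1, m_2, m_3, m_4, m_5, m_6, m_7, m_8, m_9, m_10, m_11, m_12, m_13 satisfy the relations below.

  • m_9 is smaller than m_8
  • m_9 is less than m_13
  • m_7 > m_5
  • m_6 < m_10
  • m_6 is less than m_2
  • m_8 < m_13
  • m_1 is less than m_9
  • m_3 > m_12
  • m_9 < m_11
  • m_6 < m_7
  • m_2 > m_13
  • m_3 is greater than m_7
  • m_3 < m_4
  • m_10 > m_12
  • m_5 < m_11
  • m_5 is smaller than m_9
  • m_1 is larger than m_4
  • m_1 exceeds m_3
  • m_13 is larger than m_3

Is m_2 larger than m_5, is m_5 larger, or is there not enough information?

Chaining the given relations: m_5 < m_7 < m_3 < m_4 < m_1 < m_9 < m_8 < m_13 < m_2.
So m_2 is larger.

m_2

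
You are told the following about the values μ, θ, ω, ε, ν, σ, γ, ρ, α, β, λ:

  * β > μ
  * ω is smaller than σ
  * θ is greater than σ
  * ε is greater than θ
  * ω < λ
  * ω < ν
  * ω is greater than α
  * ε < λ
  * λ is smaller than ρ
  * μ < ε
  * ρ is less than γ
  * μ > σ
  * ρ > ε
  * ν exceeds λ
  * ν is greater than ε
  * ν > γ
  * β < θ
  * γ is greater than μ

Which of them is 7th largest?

The consecutive relations fix a unique order: α < ω < σ < μ < β < θ < ε < λ < ρ < γ < ν.
Counting 7 from the largest end gives β.

β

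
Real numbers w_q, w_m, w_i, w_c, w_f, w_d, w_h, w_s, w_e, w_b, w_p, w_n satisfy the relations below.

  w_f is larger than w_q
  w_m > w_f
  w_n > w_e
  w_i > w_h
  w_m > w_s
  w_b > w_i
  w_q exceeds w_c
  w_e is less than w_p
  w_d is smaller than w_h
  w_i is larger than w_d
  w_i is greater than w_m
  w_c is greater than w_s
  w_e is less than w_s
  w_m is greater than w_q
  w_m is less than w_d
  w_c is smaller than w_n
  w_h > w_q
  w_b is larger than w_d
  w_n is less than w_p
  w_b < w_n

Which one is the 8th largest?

The consecutive relations fix a unique order: w_e < w_s < w_c < w_q < w_f < w_m < w_d < w_h < w_i < w_b < w_n < w_p.
Counting 8 from the largest end gives w_f.

w_f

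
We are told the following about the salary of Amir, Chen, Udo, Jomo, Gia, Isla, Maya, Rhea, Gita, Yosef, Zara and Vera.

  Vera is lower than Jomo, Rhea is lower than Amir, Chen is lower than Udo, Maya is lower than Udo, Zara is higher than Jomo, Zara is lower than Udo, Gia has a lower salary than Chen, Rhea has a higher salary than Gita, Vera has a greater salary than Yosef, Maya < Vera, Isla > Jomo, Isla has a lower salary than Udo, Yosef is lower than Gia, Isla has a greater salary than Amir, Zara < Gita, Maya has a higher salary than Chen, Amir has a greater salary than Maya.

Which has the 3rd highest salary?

The consecutive relations fix a unique order: Yosef < Gia < Chen < Maya < Vera < Jomo < Zara < Gita < Rhea < Amir < Isla < Udo.
Counting 3 from the largest end gives Amir.

Amir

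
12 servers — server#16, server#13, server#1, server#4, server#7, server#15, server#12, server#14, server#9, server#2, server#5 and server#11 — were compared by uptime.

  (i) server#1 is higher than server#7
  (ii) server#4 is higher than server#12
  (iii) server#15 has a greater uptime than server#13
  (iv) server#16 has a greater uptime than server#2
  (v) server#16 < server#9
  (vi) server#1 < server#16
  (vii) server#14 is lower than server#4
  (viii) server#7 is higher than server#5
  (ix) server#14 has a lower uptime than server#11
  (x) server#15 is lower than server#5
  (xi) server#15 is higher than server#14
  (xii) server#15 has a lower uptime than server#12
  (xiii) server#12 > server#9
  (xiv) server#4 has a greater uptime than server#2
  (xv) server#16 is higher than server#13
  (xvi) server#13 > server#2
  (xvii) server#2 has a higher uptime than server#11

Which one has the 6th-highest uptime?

server#7

The consecutive relations fix a unique order: server#14 < server#11 < server#2 < server#13 < server#15 < server#5 < server#7 < server#1 < server#16 < server#9 < server#12 < server#4.
Counting 6 from the largest end gives server#7.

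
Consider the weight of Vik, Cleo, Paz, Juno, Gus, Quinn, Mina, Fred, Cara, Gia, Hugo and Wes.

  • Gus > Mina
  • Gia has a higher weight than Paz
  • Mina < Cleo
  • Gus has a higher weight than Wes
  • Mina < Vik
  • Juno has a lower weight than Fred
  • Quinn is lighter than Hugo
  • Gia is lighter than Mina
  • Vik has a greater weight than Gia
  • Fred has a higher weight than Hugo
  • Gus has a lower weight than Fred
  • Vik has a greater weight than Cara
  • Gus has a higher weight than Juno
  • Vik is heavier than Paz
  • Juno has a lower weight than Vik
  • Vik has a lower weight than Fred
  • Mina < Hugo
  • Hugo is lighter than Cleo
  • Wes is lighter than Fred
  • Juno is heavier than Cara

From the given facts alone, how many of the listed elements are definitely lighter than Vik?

5

The elements the relations force below Vik are Paz, Cara, Gia, Juno, Mina — no chain reaches any other.
That is 5.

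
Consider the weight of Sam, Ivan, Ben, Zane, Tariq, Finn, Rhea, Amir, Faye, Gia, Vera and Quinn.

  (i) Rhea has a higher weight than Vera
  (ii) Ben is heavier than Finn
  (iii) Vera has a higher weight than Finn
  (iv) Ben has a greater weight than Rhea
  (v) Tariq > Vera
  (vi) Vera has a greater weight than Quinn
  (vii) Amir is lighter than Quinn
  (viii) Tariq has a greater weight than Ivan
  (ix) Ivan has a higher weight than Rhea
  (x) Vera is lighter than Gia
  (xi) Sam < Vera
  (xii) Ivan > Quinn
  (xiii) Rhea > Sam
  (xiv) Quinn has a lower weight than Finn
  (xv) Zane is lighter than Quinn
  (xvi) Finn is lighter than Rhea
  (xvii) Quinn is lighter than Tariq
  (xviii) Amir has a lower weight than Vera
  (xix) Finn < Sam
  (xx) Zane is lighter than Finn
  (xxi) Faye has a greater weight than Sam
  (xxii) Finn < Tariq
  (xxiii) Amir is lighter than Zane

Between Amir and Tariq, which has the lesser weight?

Amir

The relevant relations are Amir < Zane; Zane < Quinn; Quinn < Finn; Finn < Sam; Sam < Vera; Vera < Rhea; Rhea < Ivan; Ivan < Tariq.
Together: Amir < Zane < Quinn < Finn < Sam < Vera < Rhea < Ivan < Tariq.
So Amir < Tariq; Amir is the lighter of the two.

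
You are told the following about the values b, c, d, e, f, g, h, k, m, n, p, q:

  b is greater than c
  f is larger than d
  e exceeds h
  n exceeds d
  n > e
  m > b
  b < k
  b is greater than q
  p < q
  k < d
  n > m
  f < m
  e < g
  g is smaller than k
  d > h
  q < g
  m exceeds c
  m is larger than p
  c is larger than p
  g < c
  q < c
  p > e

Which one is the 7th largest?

c

The consecutive relations fix a unique order: h < e < p < q < g < c < b < k < d < f < m < n.
The 7th largest is c.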